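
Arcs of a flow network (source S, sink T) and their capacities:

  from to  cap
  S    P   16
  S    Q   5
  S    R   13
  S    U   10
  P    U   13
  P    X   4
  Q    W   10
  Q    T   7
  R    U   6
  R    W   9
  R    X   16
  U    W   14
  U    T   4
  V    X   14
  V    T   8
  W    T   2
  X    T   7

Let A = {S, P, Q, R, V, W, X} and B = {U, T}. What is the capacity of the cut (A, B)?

Edges leaving {S, P, Q, R, V, W, X}: S→U (10), P→U (13), Q→T (7), R→U (6), V→T (8), W→T (2), X→T (7).
Cut capacity = 10 + 13 + 7 + 6 + 8 + 2 + 7 = 53.

53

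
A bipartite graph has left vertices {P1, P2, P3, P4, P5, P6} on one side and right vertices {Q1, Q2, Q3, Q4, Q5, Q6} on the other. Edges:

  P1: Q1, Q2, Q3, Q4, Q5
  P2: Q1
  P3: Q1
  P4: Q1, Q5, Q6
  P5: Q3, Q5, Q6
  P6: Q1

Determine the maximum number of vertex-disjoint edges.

Unit-capacity flow: source→left, listed edges, right→sink; max matching = max flow.
Augmenting path P1→Q1 (+1); matched 1.
Augmenting path P4→Q5 (+1); matched 2.
Augmenting path P5→Q3 (+1); matched 3.
Augmenting path P2→Q1→P1→Q2 (+1); matched 4.
No augmenting path remains; maximum matching = 4.
König certificate: {P1, P4, P5, Q1} is a vertex cover of size 4 (every listed pair touches it), so no matching can be larger.

4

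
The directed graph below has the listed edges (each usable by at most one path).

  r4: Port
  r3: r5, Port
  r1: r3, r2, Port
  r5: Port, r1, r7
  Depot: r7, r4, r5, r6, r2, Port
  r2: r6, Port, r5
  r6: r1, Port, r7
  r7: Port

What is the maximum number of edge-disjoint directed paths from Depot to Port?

6

Assign every edge capacity 1; by Menger, the answer equals the max flow.
Path Depot→Port (+1); total 1.
Path Depot→r2→Port (+1); total 2.
Path Depot→r4→Port (+1); total 3.
Path Depot→r5→Port (+1); total 4.
Path Depot→r6→Port (+1); total 5.
Path Depot→r7→Port (+1); total 6.
No residual Depot→Port path; max flow = 6.
Certifying cut of size 6: {Depot→Port, Depot→r2, Depot→r4, Depot→r5, Depot→r6, Depot→r7}.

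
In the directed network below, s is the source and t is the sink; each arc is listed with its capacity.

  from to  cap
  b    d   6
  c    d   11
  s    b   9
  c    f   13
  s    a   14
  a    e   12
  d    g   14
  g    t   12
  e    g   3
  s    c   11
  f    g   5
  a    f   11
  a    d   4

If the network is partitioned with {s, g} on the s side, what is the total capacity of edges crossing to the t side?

46

Edges leaving {s, g}: s→a (14), s→b (9), s→c (11), g→t (12).
Cut capacity = 14 + 9 + 11 + 12 = 46.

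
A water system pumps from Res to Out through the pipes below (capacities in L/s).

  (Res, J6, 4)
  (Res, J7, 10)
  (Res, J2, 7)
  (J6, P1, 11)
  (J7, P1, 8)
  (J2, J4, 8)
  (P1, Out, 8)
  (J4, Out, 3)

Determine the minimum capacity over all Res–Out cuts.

11

Augment Res→J6→P1→Out: bottleneck 4, flow now 4.
Augment Res→J7→P1→Out: bottleneck 4, flow now 8.
Augment Res→J2→J4→Out: bottleneck 3, flow now 11.
No augmenting path remains; maximum flow = 11.
By max-flow min-cut, the minimum cut capacity equals the max flow.
In the residual graph, reachable from Res: {Res, J6, J7, J2, P1, J4}.
Min-cut edges: P1→Out (8), J4→Out (3); capacity 8 + 3 = 11.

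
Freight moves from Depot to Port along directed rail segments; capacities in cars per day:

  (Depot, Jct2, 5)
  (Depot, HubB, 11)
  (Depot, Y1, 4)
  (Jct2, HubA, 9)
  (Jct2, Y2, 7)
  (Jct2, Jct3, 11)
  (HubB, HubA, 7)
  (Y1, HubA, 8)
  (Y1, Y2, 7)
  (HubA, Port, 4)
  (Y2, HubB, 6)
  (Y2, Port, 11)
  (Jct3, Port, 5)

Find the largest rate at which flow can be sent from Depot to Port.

13

Augment Depot→Jct2→HubA→Port: bottleneck 4, flow now 4.
Augment Depot→Jct2→Y2→Port: bottleneck 1, flow now 5.
Augment Depot→Y1→Y2→Port: bottleneck 4, flow now 9.
Augment Depot→HubB→HubA→Jct2→Y2→Port: bottleneck 4, flow now 13. (uses reverse residual edge)
No augmenting path remains; maximum flow = 13.
In the residual graph, reachable from Depot: {Depot, HubB, HubA}.
Min-cut edges: Depot→Jct2 (5), Depot→Y1 (4), HubA→Port (4); capacity 5 + 4 + 4 = 13.
This cut is saturated, so no flow can exceed 13.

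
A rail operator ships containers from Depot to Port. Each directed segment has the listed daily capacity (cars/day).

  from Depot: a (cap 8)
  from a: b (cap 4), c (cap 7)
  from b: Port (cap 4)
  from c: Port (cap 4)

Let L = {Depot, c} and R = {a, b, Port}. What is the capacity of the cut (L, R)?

Edges leaving {Depot, c}: Depot→a (8), c→Port (4).
Cut capacity = 8 + 4 = 12.

12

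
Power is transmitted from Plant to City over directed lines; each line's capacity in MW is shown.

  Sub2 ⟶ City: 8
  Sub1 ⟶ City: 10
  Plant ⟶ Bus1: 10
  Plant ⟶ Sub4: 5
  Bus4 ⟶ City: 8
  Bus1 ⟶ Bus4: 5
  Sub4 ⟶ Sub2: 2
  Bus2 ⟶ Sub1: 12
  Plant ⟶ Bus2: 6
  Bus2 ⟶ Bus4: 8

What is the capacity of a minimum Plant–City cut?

13

Augment Plant→Bus1→Bus4→City: bottleneck 5, flow now 5.
Augment Plant→Sub4→Sub2→City: bottleneck 2, flow now 7.
Augment Plant→Bus2→Bus4→City: bottleneck 3, flow now 10.
Augment Plant→Bus2→Sub1→City: bottleneck 3, flow now 13.
No augmenting path remains; maximum flow = 13.
By max-flow min-cut, the minimum cut capacity equals the max flow.
In the residual graph, reachable from Plant: {Plant, Bus1, Sub4}.
Min-cut edges: Plant→Bus2 (6), Bus1→Bus4 (5), Sub4→Sub2 (2); capacity 6 + 5 + 2 = 13.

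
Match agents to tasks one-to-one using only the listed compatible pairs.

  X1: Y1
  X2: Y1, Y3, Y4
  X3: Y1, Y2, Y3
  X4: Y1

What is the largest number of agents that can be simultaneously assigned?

Unit-capacity flow: source→left, listed edges, right→sink; max matching = max flow.
Augmenting path X1→Y1 (+1); matched 1.
Augmenting path X2→Y3 (+1); matched 2.
Augmenting path X3→Y2 (+1); matched 3.
No augmenting path remains; maximum matching = 3.
König certificate: {X2, X3, Y1} is a vertex cover of size 3 (every listed pair touches it), so no matching can be larger.

3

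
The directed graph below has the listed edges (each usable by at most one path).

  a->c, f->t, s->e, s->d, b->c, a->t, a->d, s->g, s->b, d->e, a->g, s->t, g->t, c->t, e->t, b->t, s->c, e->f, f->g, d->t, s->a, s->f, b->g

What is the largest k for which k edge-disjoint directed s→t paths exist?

8

Assign every edge capacity 1; by Menger, the answer equals the max flow.
Path s→t (+1); total 1.
Path s→a→t (+1); total 2.
Path s→b→t (+1); total 3.
Path s→c→t (+1); total 4.
Path s→d→t (+1); total 5.
Path s→e→t (+1); total 6.
Path s→f→t (+1); total 7.
Path s→g→t (+1); total 8.
No residual s→t path; max flow = 8.
Certifying cut of size 8: {s→a, s→b, s→c, s→d, s→e, s→f, s→g, s→t}.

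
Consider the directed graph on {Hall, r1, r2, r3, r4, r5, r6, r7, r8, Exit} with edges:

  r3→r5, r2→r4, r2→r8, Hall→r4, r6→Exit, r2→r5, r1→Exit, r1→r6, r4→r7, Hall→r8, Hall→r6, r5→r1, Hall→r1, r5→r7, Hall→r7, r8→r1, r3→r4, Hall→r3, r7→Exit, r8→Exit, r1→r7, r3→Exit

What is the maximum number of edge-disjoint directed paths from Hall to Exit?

5

Assign every edge capacity 1; by Menger, the answer equals the max flow.
Path Hall→r1→Exit (+1); total 1.
Path Hall→r3→Exit (+1); total 2.
Path Hall→r6→Exit (+1); total 3.
Path Hall→r7→Exit (+1); total 4.
Path Hall→r8→Exit (+1); total 5.
No residual Hall→Exit path; max flow = 5.
Certifying cut of size 5: {Hall→r1, Hall→r3, Hall→r6, Hall→r8, r7→Exit}.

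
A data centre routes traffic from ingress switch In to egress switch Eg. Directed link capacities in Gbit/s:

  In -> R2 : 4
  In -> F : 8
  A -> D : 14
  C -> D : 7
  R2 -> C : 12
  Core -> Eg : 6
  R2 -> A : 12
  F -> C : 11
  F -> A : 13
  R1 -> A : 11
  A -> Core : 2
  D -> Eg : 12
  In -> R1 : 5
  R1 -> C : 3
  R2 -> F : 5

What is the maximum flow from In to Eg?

Augment In→R2→A→Core→Eg: bottleneck 2, flow now 2.
Augment In→R2→A→D→Eg: bottleneck 2, flow now 4.
Augment In→F→A→D→Eg: bottleneck 8, flow now 12.
Augment In→R1→A→D→Eg: bottleneck 2, flow now 14.
No augmenting path remains; maximum flow = 14.
In the residual graph, reachable from In: {In, R2, F, R1, A, C, D}.
Min-cut edges: A→Core (2), D→Eg (12); capacity 2 + 12 = 14.
This cut is saturated, so no flow can exceed 14.

14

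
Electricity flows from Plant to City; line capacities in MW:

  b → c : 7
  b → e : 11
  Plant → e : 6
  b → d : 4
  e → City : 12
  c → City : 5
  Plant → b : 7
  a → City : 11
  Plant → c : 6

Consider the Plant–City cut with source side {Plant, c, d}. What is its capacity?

Edges leaving {Plant, c, d}: Plant→b (7), Plant→e (6), c→City (5).
Cut capacity = 7 + 6 + 5 = 18.

18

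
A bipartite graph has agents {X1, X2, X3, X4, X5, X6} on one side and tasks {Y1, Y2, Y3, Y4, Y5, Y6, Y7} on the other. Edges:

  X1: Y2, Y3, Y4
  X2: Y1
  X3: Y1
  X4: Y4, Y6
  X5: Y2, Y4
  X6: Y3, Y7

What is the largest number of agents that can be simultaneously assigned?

5

Unit-capacity flow: source→left, listed edges, right→sink; max matching = max flow.
Augmenting path X1→Y2 (+1); matched 1.
Augmenting path X2→Y1 (+1); matched 2.
Augmenting path X4→Y4 (+1); matched 3.
Augmenting path X6→Y3 (+1); matched 4.
Augmenting path X5→Y4→X4→Y6 (+1); matched 5.
No augmenting path remains; maximum matching = 5.
König certificate: {X1, X4, X5, X6, Y1} is a vertex cover of size 5 (every listed pair touches it), so no matching can be larger.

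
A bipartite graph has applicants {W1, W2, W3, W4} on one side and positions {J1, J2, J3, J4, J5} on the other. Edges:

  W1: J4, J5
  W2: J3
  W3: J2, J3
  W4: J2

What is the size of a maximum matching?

3

Unit-capacity flow: source→left, listed edges, right→sink; max matching = max flow.
Augmenting path W1→J4 (+1); matched 1.
Augmenting path W2→J3 (+1); matched 2.
Augmenting path W3→J2 (+1); matched 3.
No augmenting path remains; maximum matching = 3.
König certificate: {W1, J2, J3} is a vertex cover of size 3 (every listed pair touches it), so no matching can be larger.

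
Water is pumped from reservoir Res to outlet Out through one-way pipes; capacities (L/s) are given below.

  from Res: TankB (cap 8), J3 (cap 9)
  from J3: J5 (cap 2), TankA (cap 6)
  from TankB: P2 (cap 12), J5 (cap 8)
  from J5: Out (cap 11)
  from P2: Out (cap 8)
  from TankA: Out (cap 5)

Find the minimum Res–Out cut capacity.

15

Augment Res→J3→J5→Out: bottleneck 2, flow now 2.
Augment Res→J3→TankA→Out: bottleneck 5, flow now 7.
Augment Res→TankB→J5→Out: bottleneck 8, flow now 15.
No augmenting path remains; maximum flow = 15.
By max-flow min-cut, the minimum cut capacity equals the max flow.
In the residual graph, reachable from Res: {Res, J3, TankA}.
Min-cut edges: Res→TankB (8), J3→J5 (2), TankA→Out (5); capacity 8 + 2 + 5 = 15.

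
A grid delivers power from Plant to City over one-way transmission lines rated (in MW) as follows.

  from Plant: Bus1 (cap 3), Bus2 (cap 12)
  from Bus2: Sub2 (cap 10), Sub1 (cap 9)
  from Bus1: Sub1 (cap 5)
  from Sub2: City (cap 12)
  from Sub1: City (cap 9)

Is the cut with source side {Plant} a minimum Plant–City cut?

Given cut capacity: 12 + 3 = 15.
Augment Plant→Bus2→Sub2→City: bottleneck 10, flow now 10.
Augment Plant→Bus2→Sub1→City: bottleneck 2, flow now 12.
Augment Plant→Bus1→Sub1→City: bottleneck 3, flow now 15.
No augmenting path remains; maximum flow = 15.
Cut capacity 15 equals the max flow, so it is a minimum cut.

Yes — it is a minimum cut (capacity 15).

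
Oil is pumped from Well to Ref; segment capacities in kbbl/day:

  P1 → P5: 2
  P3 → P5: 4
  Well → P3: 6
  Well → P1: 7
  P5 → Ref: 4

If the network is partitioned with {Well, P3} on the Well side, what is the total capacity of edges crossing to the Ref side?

11

Edges leaving {Well, P3}: Well→P1 (7), P3→P5 (4).
Cut capacity = 7 + 4 = 11.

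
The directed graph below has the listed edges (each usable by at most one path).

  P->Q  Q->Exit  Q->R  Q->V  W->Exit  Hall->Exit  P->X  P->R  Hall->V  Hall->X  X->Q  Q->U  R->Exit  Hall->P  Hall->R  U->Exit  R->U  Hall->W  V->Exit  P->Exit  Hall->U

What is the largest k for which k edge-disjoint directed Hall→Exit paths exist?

7

Assign every edge capacity 1; by Menger, the answer equals the max flow.
Path Hall→Exit (+1); total 1.
Path Hall→P→Exit (+1); total 2.
Path Hall→R→Exit (+1); total 3.
Path Hall→U→Exit (+1); total 4.
Path Hall→V→Exit (+1); total 5.
Path Hall→W→Exit (+1); total 6.
Path Hall→X→Q→Exit (+1); total 7.
No residual Hall→Exit path; max flow = 7.
Certifying cut of size 7: {Hall→Exit, Hall→P, Hall→R, Hall→U, Hall→V, Hall→W, Hall→X}.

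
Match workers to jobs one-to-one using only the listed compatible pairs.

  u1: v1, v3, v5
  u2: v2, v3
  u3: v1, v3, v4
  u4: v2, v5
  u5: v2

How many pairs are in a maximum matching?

5

Unit-capacity flow: source→left, listed edges, right→sink; max matching = max flow.
Augmenting path u1→v1 (+1); matched 1.
Augmenting path u2→v2 (+1); matched 2.
Augmenting path u3→v3 (+1); matched 3.
Augmenting path u4→v5 (+1); matched 4.
Augmenting path u5→v2→u2→v3→u3→v4 (+1); matched 5.
No augmenting path remains; maximum matching = 5.
König certificate: {u1, u2, u3, u4, u5} is a vertex cover of size 5 (every listed pair touches it), so no matching can be larger.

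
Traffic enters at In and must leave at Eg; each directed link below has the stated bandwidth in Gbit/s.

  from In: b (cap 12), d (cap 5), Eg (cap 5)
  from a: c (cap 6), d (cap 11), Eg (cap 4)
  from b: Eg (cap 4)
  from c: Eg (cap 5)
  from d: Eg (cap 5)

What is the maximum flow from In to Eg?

14

Augment In→Eg: bottleneck 5, flow now 5.
Augment In→b→Eg: bottleneck 4, flow now 9.
Augment In→d→Eg: bottleneck 5, flow now 14.
No augmenting path remains; maximum flow = 14.
In the residual graph, reachable from In: {In, b}.
Min-cut edges: In→d (5), In→Eg (5), b→Eg (4); capacity 5 + 5 + 4 = 14.
This cut is saturated, so no flow can exceed 14.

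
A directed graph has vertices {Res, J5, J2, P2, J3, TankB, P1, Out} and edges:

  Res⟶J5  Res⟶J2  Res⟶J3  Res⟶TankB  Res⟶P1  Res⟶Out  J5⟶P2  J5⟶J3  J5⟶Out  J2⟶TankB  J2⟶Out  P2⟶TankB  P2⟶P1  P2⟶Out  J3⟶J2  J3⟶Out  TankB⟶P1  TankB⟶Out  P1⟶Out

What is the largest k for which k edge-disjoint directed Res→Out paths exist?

6

Assign every edge capacity 1; by Menger, the answer equals the max flow.
Path Res→Out (+1); total 1.
Path Res→J5→Out (+1); total 2.
Path Res→J2→Out (+1); total 3.
Path Res→J3→Out (+1); total 4.
Path Res→TankB→Out (+1); total 5.
Path Res→P1→Out (+1); total 6.
No residual Res→Out path; max flow = 6.
Certifying cut of size 6: {Res→J2, Res→J3, Res→J5, Res→Out, Res→P1, Res→TankB}.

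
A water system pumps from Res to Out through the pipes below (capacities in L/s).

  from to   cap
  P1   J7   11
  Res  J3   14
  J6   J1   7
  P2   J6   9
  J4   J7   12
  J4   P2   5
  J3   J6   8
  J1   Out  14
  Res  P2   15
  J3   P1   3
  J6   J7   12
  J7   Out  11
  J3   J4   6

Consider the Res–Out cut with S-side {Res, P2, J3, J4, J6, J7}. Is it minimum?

No — its capacity is 21, but the minimum cut has capacity 18.

Given cut capacity: 3 + 7 + 11 = 21.
Augment Res→P2→J6→J7→Out: bottleneck 9, flow now 9.
Augment Res→J3→P1→J7→Out: bottleneck 2, flow now 11.
Augment Res→J3→J6→J1→Out: bottleneck 7, flow now 18.
No augmenting path remains; maximum flow = 18.
In the residual graph, reachable from Res: {Res, P2, J3, P1, J4, J6, J7}.
Min-cut edges: J6→J1 (7), J7→Out (11); capacity 7 + 11 = 18.
Cut capacity 21 exceeds the max flow 18, so it is not minimum.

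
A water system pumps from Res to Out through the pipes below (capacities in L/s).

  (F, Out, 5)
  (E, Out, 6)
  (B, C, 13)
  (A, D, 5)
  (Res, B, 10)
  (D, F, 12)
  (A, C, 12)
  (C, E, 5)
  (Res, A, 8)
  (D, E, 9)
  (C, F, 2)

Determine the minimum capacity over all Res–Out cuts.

Augment Res→A→C→E→Out: bottleneck 5, flow now 5.
Augment Res→A→C→F→Out: bottleneck 2, flow now 7.
Augment Res→A→D→E→Out: bottleneck 1, flow now 8.
Augment Res→B→C→A→D→F→Out: bottleneck 3, flow now 11. (uses reverse residual edge)
No augmenting path remains; maximum flow = 11.
By max-flow min-cut, the minimum cut capacity equals the max flow.
In the residual graph, reachable from Res: {Res, A, B, C, D, E, F}.
Min-cut edges: E→Out (6), F→Out (5); capacity 6 + 5 = 11.

11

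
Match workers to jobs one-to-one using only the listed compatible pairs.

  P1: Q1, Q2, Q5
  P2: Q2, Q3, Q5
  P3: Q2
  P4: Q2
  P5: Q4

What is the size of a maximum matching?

Unit-capacity flow: source→left, listed edges, right→sink; max matching = max flow.
Augmenting path P1→Q1 (+1); matched 1.
Augmenting path P2→Q2 (+1); matched 2.
Augmenting path P5→Q4 (+1); matched 3.
Augmenting path P3→Q2→P2→Q3 (+1); matched 4.
No augmenting path remains; maximum matching = 4.
König certificate: {P1, P2, P5, Q2} is a vertex cover of size 4 (every listed pair touches it), so no matching can be larger.

4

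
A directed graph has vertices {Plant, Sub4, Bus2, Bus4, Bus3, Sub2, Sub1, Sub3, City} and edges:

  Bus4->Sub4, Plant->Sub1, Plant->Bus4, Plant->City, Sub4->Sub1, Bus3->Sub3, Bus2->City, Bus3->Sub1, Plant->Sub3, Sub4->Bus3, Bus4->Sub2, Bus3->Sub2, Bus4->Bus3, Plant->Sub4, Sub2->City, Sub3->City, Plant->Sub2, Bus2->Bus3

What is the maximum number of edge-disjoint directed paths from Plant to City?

Assign every edge capacity 1; by Menger, the answer equals the max flow.
Path Plant→City (+1); total 1.
Path Plant→Sub2→City (+1); total 2.
Path Plant→Sub3→City (+1); total 3.
No residual Plant→City path; max flow = 3.
Certifying cut of size 3: {Plant→City, Sub2→City, Sub3→City}.

3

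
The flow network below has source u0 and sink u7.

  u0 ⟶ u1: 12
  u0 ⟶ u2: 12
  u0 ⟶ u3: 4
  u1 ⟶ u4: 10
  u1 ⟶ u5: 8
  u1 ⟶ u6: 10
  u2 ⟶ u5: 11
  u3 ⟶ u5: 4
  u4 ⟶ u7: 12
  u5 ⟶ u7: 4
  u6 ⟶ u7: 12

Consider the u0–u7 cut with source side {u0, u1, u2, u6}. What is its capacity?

45

Edges leaving {u0, u1, u2, u6}: u0→u3 (4), u1→u4 (10), u1→u5 (8), u2→u5 (11), u6→u7 (12).
Cut capacity = 4 + 10 + 8 + 11 + 12 = 45.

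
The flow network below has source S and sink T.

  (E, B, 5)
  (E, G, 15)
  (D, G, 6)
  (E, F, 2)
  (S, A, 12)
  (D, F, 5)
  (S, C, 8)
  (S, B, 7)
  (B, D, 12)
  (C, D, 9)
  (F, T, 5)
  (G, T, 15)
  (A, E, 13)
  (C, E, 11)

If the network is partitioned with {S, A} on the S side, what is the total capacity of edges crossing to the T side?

Edges leaving {S, A}: S→B (7), S→C (8), A→E (13).
Cut capacity = 7 + 8 + 13 = 28.

28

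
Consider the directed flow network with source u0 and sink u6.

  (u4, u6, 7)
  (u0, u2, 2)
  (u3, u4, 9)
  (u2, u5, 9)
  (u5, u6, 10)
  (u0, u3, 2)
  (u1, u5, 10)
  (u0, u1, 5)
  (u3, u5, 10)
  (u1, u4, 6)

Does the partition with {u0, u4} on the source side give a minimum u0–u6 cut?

Given cut capacity: 5 + 2 + 2 + 7 = 16.
Augment u0→u1→u4→u6: bottleneck 5, flow now 5.
Augment u0→u2→u5→u6: bottleneck 2, flow now 7.
Augment u0→u3→u4→u6: bottleneck 2, flow now 9.
No augmenting path remains; maximum flow = 9.
In the residual graph, reachable from u0: {u0}.
Min-cut edges: u0→u1 (5), u0→u2 (2), u0→u3 (2); capacity 5 + 2 + 2 = 9.
Cut capacity 16 exceeds the max flow 9, so it is not minimum.

No — its capacity is 16, but the minimum cut has capacity 9.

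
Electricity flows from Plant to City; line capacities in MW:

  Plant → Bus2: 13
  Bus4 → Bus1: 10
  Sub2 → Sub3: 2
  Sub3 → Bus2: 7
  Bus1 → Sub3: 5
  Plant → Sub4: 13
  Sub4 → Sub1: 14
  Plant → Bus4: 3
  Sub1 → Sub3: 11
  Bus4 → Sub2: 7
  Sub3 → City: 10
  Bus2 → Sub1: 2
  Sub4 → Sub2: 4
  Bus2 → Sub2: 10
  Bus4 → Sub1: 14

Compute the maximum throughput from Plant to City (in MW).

Augment Plant→Bus4→Bus1→Sub3→City: bottleneck 3, flow now 3.
Augment Plant→Bus2→Sub2→Sub3→City: bottleneck 2, flow now 5.
Augment Plant→Bus2→Sub1→Sub3→City: bottleneck 2, flow now 7.
Augment Plant→Sub4→Sub1→Sub3→City: bottleneck 3, flow now 10.
No augmenting path remains; maximum flow = 10.
In the residual graph, reachable from Plant: {Plant, Bus4, Bus2, Sub4, Bus1, Sub2, Sub1, Sub3}.
Min-cut edges: Sub3→City (10); capacity 10 = 10.
This cut is saturated, so no flow can exceed 10.

10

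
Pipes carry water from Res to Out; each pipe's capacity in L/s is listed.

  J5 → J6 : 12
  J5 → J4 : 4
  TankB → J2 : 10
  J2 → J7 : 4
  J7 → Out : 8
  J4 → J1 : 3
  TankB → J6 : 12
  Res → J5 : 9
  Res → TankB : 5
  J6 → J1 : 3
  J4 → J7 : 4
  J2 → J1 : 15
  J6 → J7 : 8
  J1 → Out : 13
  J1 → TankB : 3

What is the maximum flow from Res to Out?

Augment Res→TankB→J2→J1→Out: bottleneck 5, flow now 5.
Augment Res→J5→J4→J1→Out: bottleneck 3, flow now 8.
Augment Res→J5→J4→J7→Out: bottleneck 1, flow now 9.
Augment Res→J5→J6→J1→Out: bottleneck 3, flow now 12.
Augment Res→J5→J6→J7→Out: bottleneck 2, flow now 14.
No augmenting path remains; maximum flow = 14.
In the residual graph, reachable from Res: {Res}.
Min-cut edges: Res→TankB (5), Res→J5 (9); capacity 5 + 9 = 14.
This cut is saturated, so no flow can exceed 14.

14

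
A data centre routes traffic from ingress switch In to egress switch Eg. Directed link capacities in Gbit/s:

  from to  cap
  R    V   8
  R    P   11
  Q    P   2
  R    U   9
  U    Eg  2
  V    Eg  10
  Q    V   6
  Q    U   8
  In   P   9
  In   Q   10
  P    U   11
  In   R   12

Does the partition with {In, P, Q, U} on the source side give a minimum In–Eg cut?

Given cut capacity: 12 + 6 + 2 = 20.
Augment In→P→U→Eg: bottleneck 2, flow now 2.
Augment In→Q→V→Eg: bottleneck 6, flow now 8.
Augment In→R→V→Eg: bottleneck 4, flow now 12.
No augmenting path remains; maximum flow = 12.
In the residual graph, reachable from In: {In, P, Q, R, U, V}.
Min-cut edges: U→Eg (2), V→Eg (10); capacity 2 + 10 = 12.
Cut capacity 20 exceeds the max flow 12, so it is not minimum.

No — its capacity is 20, but the minimum cut has capacity 12.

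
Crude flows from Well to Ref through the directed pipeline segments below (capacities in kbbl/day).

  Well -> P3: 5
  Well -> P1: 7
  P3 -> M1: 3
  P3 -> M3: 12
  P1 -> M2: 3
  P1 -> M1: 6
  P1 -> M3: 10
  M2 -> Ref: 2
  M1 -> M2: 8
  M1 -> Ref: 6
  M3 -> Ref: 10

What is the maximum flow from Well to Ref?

12

Augment Well→P3→M1→Ref: bottleneck 3, flow now 3.
Augment Well→P3→M3→Ref: bottleneck 2, flow now 5.
Augment Well→P1→M2→Ref: bottleneck 2, flow now 7.
Augment Well→P1→M1→Ref: bottleneck 3, flow now 10.
Augment Well→P1→M3→Ref: bottleneck 2, flow now 12.
No augmenting path remains; maximum flow = 12.
In the residual graph, reachable from Well: {Well}.
Min-cut edges: Well→P3 (5), Well→P1 (7); capacity 5 + 7 = 12.
This cut is saturated, so no flow can exceed 12.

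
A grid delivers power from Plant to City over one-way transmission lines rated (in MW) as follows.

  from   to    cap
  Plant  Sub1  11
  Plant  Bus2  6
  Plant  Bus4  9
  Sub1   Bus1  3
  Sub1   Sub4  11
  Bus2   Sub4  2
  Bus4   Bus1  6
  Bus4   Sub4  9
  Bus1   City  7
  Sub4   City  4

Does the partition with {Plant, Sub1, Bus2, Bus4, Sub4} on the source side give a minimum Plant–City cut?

Given cut capacity: 3 + 6 + 4 = 13.
Augment Plant→Sub1→Bus1→City: bottleneck 3, flow now 3.
Augment Plant→Sub1→Sub4→City: bottleneck 4, flow now 7.
Augment Plant→Bus4→Bus1→City: bottleneck 4, flow now 11.
No augmenting path remains; maximum flow = 11.
In the residual graph, reachable from Plant: {Plant, Sub1, Bus2, Bus4, Bus1, Sub4}.
Min-cut edges: Bus1→City (7), Sub4→City (4); capacity 7 + 4 = 11.
Cut capacity 13 exceeds the max flow 11, so it is not minimum.

No — its capacity is 13, but the minimum cut has capacity 11.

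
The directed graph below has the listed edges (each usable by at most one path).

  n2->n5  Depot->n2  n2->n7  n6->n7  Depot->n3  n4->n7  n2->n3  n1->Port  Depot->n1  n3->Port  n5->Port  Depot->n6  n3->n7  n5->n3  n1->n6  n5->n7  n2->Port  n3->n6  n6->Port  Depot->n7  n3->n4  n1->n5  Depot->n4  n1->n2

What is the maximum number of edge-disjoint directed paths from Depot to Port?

4

Assign every edge capacity 1; by Menger, the answer equals the max flow.
Path Depot→n1→Port (+1); total 1.
Path Depot→n2→Port (+1); total 2.
Path Depot→n3→Port (+1); total 3.
Path Depot→n6→Port (+1); total 4.
No residual Depot→Port path; max flow = 4.
Certifying cut of size 4: {Depot→n1, Depot→n2, Depot→n3, Depot→n6}.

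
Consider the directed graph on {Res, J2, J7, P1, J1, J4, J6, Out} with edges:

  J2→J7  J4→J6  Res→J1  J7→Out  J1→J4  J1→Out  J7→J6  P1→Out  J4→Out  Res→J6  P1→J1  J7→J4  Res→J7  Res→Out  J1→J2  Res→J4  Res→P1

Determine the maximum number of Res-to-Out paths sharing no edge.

5

Assign every edge capacity 1; by Menger, the answer equals the max flow.
Path Res→Out (+1); total 1.
Path Res→J7→Out (+1); total 2.
Path Res→P1→Out (+1); total 3.
Path Res→J1→Out (+1); total 4.
Path Res→J4→Out (+1); total 5.
No residual Res→Out path; max flow = 5.
Certifying cut of size 5: {Res→J1, Res→J4, Res→J7, Res→Out, Res→P1}.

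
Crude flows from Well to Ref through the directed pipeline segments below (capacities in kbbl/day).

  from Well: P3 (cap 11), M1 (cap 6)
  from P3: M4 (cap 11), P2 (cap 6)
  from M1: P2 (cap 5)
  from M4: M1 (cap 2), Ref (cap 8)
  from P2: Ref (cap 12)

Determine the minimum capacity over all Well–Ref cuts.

Augment Well→P3→M4→Ref: bottleneck 8, flow now 8.
Augment Well→P3→P2→Ref: bottleneck 3, flow now 11.
Augment Well→M1→P2→Ref: bottleneck 5, flow now 16.
No augmenting path remains; maximum flow = 16.
By max-flow min-cut, the minimum cut capacity equals the max flow.
In the residual graph, reachable from Well: {Well, M1}.
Min-cut edges: Well→P3 (11), M1→P2 (5); capacity 11 + 5 = 16.

16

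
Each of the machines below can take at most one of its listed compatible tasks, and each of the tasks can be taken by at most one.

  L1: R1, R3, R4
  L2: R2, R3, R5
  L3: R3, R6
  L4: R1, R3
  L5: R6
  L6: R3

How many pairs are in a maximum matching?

5

Unit-capacity flow: source→left, listed edges, right→sink; max matching = max flow.
Augmenting path L1→R1 (+1); matched 1.
Augmenting path L2→R2 (+1); matched 2.
Augmenting path L3→R3 (+1); matched 3.
Augmenting path L5→R6 (+1); matched 4.
Augmenting path L4→R1→L1→R4 (+1); matched 5.
No augmenting path remains; maximum matching = 5.
König certificate: {L1, L2, L4, R3, R6} is a vertex cover of size 5 (every listed pair touches it), so no matching can be larger.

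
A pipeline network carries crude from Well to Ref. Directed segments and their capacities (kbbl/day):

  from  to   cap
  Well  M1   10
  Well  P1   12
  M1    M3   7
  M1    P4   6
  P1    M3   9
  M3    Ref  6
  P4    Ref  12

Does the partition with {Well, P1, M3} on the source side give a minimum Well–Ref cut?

No — its capacity is 16, but the minimum cut has capacity 12.

Given cut capacity: 10 + 6 = 16.
Augment Well→M1→M3→Ref: bottleneck 6, flow now 6.
Augment Well→M1→P4→Ref: bottleneck 4, flow now 10.
Augment Well→P1→M3→M1→P4→Ref: bottleneck 2, flow now 12. (uses reverse residual edge)
No augmenting path remains; maximum flow = 12.
In the residual graph, reachable from Well: {Well, M1, P1, M3}.
Min-cut edges: M1→P4 (6), M3→Ref (6); capacity 6 + 6 = 12.
Cut capacity 16 exceeds the max flow 12, so it is not minimum.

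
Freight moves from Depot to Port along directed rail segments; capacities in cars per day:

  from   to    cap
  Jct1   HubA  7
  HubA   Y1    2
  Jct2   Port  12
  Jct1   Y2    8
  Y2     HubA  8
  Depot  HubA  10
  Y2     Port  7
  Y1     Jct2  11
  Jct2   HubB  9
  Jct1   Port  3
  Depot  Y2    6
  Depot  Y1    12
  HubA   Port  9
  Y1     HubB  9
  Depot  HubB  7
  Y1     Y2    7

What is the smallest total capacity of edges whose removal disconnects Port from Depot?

Augment Depot→Y2→Port: bottleneck 6, flow now 6.
Augment Depot→HubA→Port: bottleneck 9, flow now 15.
Augment Depot→Y1→Y2→Port: bottleneck 1, flow now 16.
Augment Depot→Y1→Jct2→Port: bottleneck 11, flow now 27.
No augmenting path remains; maximum flow = 27.
By max-flow min-cut, the minimum cut capacity equals the max flow.
In the residual graph, reachable from Depot: {Depot, Y1, Y2, HubA, HubB}.
Min-cut edges: Y1→Jct2 (11), Y2→Port (7), HubA→Port (9); capacity 11 + 7 + 9 = 27.

27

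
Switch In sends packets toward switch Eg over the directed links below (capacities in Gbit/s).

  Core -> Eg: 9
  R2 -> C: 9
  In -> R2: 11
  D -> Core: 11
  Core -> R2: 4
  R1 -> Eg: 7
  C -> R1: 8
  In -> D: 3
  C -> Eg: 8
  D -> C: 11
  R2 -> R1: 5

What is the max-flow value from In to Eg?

14

Augment In→R2→C→Eg: bottleneck 8, flow now 8.
Augment In→R2→R1→Eg: bottleneck 3, flow now 11.
Augment In→D→Core→Eg: bottleneck 3, flow now 14.
No augmenting path remains; maximum flow = 14.
In the residual graph, reachable from In: {In}.
Min-cut edges: In→R2 (11), In→D (3); capacity 11 + 3 = 14.
This cut is saturated, so no flow can exceed 14.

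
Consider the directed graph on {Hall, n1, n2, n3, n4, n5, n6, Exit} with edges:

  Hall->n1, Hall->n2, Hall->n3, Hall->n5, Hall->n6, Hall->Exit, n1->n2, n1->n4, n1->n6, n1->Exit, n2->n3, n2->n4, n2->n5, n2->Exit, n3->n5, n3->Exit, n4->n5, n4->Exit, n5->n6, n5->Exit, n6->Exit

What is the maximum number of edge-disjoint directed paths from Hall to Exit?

6

Assign every edge capacity 1; by Menger, the answer equals the max flow.
Path Hall→Exit (+1); total 1.
Path Hall→n1→Exit (+1); total 2.
Path Hall→n2→Exit (+1); total 3.
Path Hall→n3→Exit (+1); total 4.
Path Hall→n5→Exit (+1); total 5.
Path Hall→n6→Exit (+1); total 6.
No residual Hall→Exit path; max flow = 6.
Certifying cut of size 6: {Hall→Exit, Hall→n1, Hall→n2, Hall→n3, Hall→n5, Hall→n6}.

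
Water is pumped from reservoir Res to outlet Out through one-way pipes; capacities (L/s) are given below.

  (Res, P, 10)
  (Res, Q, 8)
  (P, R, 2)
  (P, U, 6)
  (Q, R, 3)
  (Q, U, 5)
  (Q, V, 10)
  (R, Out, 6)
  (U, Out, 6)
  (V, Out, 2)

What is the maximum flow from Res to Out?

13

Augment Res→P→R→Out: bottleneck 2, flow now 2.
Augment Res→P→U→Out: bottleneck 6, flow now 8.
Augment Res→Q→R→Out: bottleneck 3, flow now 11.
Augment Res→Q→V→Out: bottleneck 2, flow now 13.
No augmenting path remains; maximum flow = 13.
In the residual graph, reachable from Res: {Res, P, Q, U, V}.
Min-cut edges: P→R (2), Q→R (3), U→Out (6), V→Out (2); capacity 2 + 3 + 6 + 2 = 13.
This cut is saturated, so no flow can exceed 13.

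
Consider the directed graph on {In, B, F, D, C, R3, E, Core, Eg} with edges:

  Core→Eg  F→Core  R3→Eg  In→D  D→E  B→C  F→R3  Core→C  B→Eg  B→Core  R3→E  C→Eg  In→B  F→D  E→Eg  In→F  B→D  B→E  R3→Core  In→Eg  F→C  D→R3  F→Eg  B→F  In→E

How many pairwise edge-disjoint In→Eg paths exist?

5

Assign every edge capacity 1; by Menger, the answer equals the max flow.
Path In→Eg (+1); total 1.
Path In→B→Eg (+1); total 2.
Path In→F→Eg (+1); total 3.
Path In→E→Eg (+1); total 4.
Path In→D→R3→Eg (+1); total 5.
No residual In→Eg path; max flow = 5.
Certifying cut of size 5: {In→B, In→D, In→E, In→Eg, In→F}.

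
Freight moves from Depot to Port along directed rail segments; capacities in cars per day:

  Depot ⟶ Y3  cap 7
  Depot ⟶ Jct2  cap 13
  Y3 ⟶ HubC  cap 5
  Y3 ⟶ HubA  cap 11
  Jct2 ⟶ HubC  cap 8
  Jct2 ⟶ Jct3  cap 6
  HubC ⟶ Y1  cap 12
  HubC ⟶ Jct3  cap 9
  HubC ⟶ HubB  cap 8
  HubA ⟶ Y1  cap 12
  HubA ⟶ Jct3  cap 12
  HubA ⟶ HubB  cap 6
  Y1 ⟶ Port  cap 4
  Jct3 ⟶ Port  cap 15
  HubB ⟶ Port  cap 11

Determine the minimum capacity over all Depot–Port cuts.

20

Augment Depot→Jct2→Jct3→Port: bottleneck 6, flow now 6.
Augment Depot→Y3→HubC→Y1→Port: bottleneck 4, flow now 10.
Augment Depot→Y3→HubC→Jct3→Port: bottleneck 1, flow now 11.
Augment Depot→Y3→HubA→Jct3→Port: bottleneck 2, flow now 13.
Augment Depot→Jct2→HubC→Jct3→Port: bottleneck 6, flow now 19.
Augment Depot→Jct2→HubC→HubB→Port: bottleneck 1, flow now 20.
No augmenting path remains; maximum flow = 20.
By max-flow min-cut, the minimum cut capacity equals the max flow.
In the residual graph, reachable from Depot: {Depot}.
Min-cut edges: Depot→Y3 (7), Depot→Jct2 (13); capacity 7 + 13 = 20.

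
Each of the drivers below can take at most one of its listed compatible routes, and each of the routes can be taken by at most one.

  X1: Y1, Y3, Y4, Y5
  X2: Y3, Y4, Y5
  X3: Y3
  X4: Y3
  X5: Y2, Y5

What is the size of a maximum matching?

Unit-capacity flow: source→left, listed edges, right→sink; max matching = max flow.
Augmenting path X1→Y1 (+1); matched 1.
Augmenting path X2→Y3 (+1); matched 2.
Augmenting path X5→Y2 (+1); matched 3.
Augmenting path X3→Y3→X2→Y4 (+1); matched 4.
No augmenting path remains; maximum matching = 4.
König certificate: {X1, X2, X5, Y3} is a vertex cover of size 4 (every listed pair touches it), so no matching can be larger.

4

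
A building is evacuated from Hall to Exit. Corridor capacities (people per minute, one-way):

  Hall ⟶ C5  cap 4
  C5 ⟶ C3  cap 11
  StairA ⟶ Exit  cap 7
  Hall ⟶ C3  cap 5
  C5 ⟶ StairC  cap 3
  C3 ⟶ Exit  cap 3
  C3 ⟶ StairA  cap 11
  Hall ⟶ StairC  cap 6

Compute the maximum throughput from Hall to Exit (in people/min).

Augment Hall→C3→Exit: bottleneck 3, flow now 3.
Augment Hall→C3→StairA→Exit: bottleneck 2, flow now 5.
Augment Hall→C5→C3→StairA→Exit: bottleneck 4, flow now 9.
No augmenting path remains; maximum flow = 9.
In the residual graph, reachable from Hall: {Hall, StairC}.
Min-cut edges: Hall→C5 (4), Hall→C3 (5); capacity 4 + 5 = 9.
This cut is saturated, so no flow can exceed 9.

9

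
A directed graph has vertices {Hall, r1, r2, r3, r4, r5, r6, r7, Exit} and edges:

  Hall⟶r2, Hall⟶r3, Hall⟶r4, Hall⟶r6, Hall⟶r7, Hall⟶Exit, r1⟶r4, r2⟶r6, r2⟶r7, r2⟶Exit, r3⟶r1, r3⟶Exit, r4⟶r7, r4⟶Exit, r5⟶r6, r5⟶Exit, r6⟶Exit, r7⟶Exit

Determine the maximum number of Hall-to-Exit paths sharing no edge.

Assign every edge capacity 1; by Menger, the answer equals the max flow.
Path Hall→Exit (+1); total 1.
Path Hall→r2→Exit (+1); total 2.
Path Hall→r3→Exit (+1); total 3.
Path Hall→r4→Exit (+1); total 4.
Path Hall→r6→Exit (+1); total 5.
Path Hall→r7→Exit (+1); total 6.
No residual Hall→Exit path; max flow = 6.
Certifying cut of size 6: {Hall→Exit, Hall→r2, Hall→r3, Hall→r4, Hall→r6, Hall→r7}.

6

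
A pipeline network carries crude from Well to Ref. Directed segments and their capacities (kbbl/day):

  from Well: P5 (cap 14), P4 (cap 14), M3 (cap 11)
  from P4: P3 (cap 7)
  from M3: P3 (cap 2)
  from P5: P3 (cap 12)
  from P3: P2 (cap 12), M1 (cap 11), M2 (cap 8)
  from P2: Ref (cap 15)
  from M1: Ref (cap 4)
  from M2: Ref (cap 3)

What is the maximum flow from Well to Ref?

Augment Well→P4→P3→P2→Ref: bottleneck 7, flow now 7.
Augment Well→M3→P3→P2→Ref: bottleneck 2, flow now 9.
Augment Well→P5→P3→P2→Ref: bottleneck 3, flow now 12.
Augment Well→P5→P3→M1→Ref: bottleneck 4, flow now 16.
Augment Well→P5→P3→M2→Ref: bottleneck 3, flow now 19.
No augmenting path remains; maximum flow = 19.
In the residual graph, reachable from Well: {Well, P4, M3, P5, P3, M1, M2}.
Min-cut edges: P3→P2 (12), M1→Ref (4), M2→Ref (3); capacity 12 + 4 + 3 = 19.
This cut is saturated, so no flow can exceed 19.

19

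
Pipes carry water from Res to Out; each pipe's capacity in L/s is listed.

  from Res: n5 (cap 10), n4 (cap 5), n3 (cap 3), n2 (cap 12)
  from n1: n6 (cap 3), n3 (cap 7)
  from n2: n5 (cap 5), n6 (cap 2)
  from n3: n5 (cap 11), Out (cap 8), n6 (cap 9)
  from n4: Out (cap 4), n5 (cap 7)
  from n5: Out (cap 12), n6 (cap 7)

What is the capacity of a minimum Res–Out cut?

19

Augment Res→n3→Out: bottleneck 3, flow now 3.
Augment Res→n4→Out: bottleneck 4, flow now 7.
Augment Res→n5→Out: bottleneck 10, flow now 17.
Augment Res→n2→n5→Out: bottleneck 2, flow now 19.
No augmenting path remains; maximum flow = 19.
By max-flow min-cut, the minimum cut capacity equals the max flow.
In the residual graph, reachable from Res: {Res, n2, n4, n5, n6}.
Min-cut edges: Res→n3 (3), n4→Out (4), n5→Out (12); capacity 3 + 4 + 12 = 19.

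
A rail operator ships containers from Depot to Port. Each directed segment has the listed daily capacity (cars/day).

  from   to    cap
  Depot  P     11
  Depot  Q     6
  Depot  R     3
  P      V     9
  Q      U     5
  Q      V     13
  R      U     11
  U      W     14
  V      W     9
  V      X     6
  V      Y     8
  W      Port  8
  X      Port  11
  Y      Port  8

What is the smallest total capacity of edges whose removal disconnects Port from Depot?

Augment Depot→P→V→W→Port: bottleneck 8, flow now 8.
Augment Depot→P→V→X→Port: bottleneck 1, flow now 9.
Augment Depot→Q→V→X→Port: bottleneck 5, flow now 14.
Augment Depot→Q→V→Y→Port: bottleneck 1, flow now 15.
Augment Depot→R→U→W→V→Y→Port: bottleneck 3, flow now 18. (uses reverse residual edge)
No augmenting path remains; maximum flow = 18.
By max-flow min-cut, the minimum cut capacity equals the max flow.
In the residual graph, reachable from Depot: {Depot, P}.
Min-cut edges: Depot→Q (6), Depot→R (3), P→V (9); capacity 6 + 3 + 9 = 18.

18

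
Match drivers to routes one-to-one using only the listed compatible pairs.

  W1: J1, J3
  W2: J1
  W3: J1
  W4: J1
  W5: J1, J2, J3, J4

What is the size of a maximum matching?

3

Unit-capacity flow: source→left, listed edges, right→sink; max matching = max flow.
Augmenting path W1→J1 (+1); matched 1.
Augmenting path W5→J2 (+1); matched 2.
Augmenting path W2→J1→W1→J3 (+1); matched 3.
No augmenting path remains; maximum matching = 3.
König certificate: {W1, W5, J1} is a vertex cover of size 3 (every listed pair touches it), so no matching can be larger.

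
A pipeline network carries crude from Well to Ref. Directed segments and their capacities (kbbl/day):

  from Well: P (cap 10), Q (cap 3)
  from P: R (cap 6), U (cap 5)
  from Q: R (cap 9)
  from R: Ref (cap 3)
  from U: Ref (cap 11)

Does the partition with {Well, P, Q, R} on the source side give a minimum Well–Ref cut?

Given cut capacity: 5 + 3 = 8.
Augment Well→P→R→Ref: bottleneck 3, flow now 3.
Augment Well→P→U→Ref: bottleneck 5, flow now 8.
No augmenting path remains; maximum flow = 8.
Cut capacity 8 equals the max flow, so it is a minimum cut.

Yes — it is a minimum cut (capacity 8).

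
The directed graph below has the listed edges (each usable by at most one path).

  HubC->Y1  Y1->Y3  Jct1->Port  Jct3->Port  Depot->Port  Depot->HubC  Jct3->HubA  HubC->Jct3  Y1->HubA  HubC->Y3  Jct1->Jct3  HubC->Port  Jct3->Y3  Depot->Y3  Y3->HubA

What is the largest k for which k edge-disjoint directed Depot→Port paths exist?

2

Assign every edge capacity 1; by Menger, the answer equals the max flow.
Path Depot→Port (+1); total 1.
Path Depot→HubC→Port (+1); total 2.
No residual Depot→Port path; max flow = 2.
Certifying cut of size 2: {Depot→HubC, Depot→Port}.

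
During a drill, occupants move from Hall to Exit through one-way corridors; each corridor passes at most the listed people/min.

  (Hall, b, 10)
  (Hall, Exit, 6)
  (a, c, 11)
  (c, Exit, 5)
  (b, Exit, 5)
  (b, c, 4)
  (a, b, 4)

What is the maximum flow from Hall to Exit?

15

Augment Hall→Exit: bottleneck 6, flow now 6.
Augment Hall→b→Exit: bottleneck 5, flow now 11.
Augment Hall→b→c→Exit: bottleneck 4, flow now 15.
No augmenting path remains; maximum flow = 15.
In the residual graph, reachable from Hall: {Hall, b}.
Min-cut edges: Hall→Exit (6), b→c (4), b→Exit (5); capacity 6 + 4 + 5 = 15.
This cut is saturated, so no flow can exceed 15.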